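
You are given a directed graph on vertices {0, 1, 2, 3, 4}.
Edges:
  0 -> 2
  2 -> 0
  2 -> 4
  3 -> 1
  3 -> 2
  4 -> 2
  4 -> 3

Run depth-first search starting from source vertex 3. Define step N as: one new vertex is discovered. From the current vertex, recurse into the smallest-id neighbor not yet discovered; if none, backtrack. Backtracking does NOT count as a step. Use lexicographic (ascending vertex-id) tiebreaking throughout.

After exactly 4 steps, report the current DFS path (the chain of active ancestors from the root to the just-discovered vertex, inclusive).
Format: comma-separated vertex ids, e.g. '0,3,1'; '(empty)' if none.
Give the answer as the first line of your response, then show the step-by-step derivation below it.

3,2,0

step 1: discover 3; path=3; order=3
step 2: discover 1; path=3>1; order=3,1
step 3: discover 2; path=3>2; order=3,1,2
step 4: discover 0; path=3>2>0; order=3,1,2,0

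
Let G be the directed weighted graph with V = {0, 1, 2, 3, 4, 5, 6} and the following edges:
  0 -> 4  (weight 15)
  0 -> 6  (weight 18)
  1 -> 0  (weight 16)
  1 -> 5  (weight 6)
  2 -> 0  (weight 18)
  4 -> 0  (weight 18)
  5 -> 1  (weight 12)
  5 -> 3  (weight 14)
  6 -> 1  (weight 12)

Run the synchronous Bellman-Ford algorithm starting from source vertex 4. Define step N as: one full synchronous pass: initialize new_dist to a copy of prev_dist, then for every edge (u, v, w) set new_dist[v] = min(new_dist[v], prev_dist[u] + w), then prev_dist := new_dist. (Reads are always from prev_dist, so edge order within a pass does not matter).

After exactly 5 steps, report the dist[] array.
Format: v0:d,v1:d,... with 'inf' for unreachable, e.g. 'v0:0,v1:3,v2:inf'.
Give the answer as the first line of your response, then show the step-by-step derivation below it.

v0:18,v1:48,v2:inf,v3:68,v4:0,v5:54,v6:36

step 1: dist = v0:18,v1:inf,v2:inf,v3:inf,v4:0,v5:inf,v6:inf
step 2: dist = v0:18,v1:inf,v2:inf,v3:inf,v4:0,v5:inf,v6:36
step 3: dist = v0:18,v1:48,v2:inf,v3:inf,v4:0,v5:inf,v6:36
step 4: dist = v0:18,v1:48,v2:inf,v3:inf,v4:0,v5:54,v6:36
step 5: dist = v0:18,v1:48,v2:inf,v3:68,v4:0,v5:54,v6:36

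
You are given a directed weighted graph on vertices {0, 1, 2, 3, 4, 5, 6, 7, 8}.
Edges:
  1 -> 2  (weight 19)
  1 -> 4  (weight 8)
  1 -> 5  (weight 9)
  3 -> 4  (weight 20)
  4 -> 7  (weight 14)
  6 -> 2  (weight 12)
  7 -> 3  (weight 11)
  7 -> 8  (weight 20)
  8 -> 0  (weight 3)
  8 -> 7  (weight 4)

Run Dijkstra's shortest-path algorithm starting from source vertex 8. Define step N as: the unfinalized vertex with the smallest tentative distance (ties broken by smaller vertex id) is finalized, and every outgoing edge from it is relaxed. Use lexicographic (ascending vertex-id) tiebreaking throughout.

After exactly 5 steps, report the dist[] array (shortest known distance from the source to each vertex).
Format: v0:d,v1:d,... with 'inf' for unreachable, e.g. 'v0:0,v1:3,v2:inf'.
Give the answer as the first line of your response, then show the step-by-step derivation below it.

v0:3,v1:inf,v2:inf,v3:15,v4:35,v5:inf,v6:inf,v7:4,v8:0

step 1: dist = v0:3,v1:inf,v2:inf,v3:inf,v4:inf,v5:inf,v6:inf,v7:4,v8:0
step 2: dist = v0:3,v1:inf,v2:inf,v3:inf,v4:inf,v5:inf,v6:inf,v7:4,v8:0
step 3: dist = v0:3,v1:inf,v2:inf,v3:15,v4:inf,v5:inf,v6:inf,v7:4,v8:0
step 4: dist = v0:3,v1:inf,v2:inf,v3:15,v4:35,v5:inf,v6:inf,v7:4,v8:0
step 5: dist = v0:3,v1:inf,v2:inf,v3:15,v4:35,v5:inf,v6:inf,v7:4,v8:0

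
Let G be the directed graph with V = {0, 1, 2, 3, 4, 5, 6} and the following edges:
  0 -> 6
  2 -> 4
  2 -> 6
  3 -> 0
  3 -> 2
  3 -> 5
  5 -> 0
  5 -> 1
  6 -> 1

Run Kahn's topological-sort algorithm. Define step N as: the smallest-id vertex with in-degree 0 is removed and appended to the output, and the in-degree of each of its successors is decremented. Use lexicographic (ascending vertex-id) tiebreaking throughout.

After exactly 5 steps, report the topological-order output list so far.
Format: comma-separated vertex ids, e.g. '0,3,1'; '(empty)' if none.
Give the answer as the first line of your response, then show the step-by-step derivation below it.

3,2,4,5,0

step 1: output 3; order=[3]; indeg=(1,2,0,0,1,0,2)
step 2: output 2; order=[3,2]; indeg=(1,2,0,0,0,0,1)
step 3: output 4; order=[3,2,4]; indeg=(1,2,0,0,0,0,1)
step 4: output 5; order=[3,2,4,5]; indeg=(0,1,0,0,0,0,1)
step 5: output 0; order=[3,2,4,5,0]; indeg=(0,1,0,0,0,0,0)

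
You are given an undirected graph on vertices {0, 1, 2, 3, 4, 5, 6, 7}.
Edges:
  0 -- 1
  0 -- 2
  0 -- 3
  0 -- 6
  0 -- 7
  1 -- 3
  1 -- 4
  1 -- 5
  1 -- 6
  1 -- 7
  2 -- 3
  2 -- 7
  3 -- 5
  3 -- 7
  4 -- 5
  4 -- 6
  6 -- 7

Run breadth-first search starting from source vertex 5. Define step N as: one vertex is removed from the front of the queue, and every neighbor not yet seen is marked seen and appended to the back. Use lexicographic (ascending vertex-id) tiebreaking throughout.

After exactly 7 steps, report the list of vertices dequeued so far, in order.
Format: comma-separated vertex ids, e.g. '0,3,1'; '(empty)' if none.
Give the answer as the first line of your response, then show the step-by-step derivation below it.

5,1,3,4,0,6,7

step 1: dequeue 5; queue=[1,3,4]; order=5
step 2: dequeue 1; queue=[3,4,0,6,7]; order=5,1
step 3: dequeue 3; queue=[4,0,6,7,2]; order=5,1,3
step 4: dequeue 4; queue=[0,6,7,2]; order=5,1,3,4
step 5: dequeue 0; queue=[6,7,2]; order=5,1,3,4,0
step 6: dequeue 6; queue=[7,2]; order=5,1,3,4,0,6
step 7: dequeue 7; queue=[2]; order=5,1,3,4,0,6,7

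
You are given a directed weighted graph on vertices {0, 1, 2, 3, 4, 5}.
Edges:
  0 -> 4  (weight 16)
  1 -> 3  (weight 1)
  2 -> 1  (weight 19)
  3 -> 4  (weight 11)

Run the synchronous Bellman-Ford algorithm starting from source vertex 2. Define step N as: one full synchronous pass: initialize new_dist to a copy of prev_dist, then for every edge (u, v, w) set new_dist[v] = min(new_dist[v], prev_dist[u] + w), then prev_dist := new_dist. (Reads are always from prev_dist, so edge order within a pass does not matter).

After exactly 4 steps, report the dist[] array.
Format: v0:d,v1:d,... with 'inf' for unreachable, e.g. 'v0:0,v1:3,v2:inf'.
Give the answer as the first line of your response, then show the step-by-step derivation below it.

v0:inf,v1:19,v2:0,v3:20,v4:31,v5:inf

step 1: dist = v0:inf,v1:19,v2:0,v3:inf,v4:inf,v5:inf
step 2: dist = v0:inf,v1:19,v2:0,v3:20,v4:inf,v5:inf
step 3: dist = v0:inf,v1:19,v2:0,v3:20,v4:31,v5:inf
step 4: dist = v0:inf,v1:19,v2:0,v3:20,v4:31,v5:inf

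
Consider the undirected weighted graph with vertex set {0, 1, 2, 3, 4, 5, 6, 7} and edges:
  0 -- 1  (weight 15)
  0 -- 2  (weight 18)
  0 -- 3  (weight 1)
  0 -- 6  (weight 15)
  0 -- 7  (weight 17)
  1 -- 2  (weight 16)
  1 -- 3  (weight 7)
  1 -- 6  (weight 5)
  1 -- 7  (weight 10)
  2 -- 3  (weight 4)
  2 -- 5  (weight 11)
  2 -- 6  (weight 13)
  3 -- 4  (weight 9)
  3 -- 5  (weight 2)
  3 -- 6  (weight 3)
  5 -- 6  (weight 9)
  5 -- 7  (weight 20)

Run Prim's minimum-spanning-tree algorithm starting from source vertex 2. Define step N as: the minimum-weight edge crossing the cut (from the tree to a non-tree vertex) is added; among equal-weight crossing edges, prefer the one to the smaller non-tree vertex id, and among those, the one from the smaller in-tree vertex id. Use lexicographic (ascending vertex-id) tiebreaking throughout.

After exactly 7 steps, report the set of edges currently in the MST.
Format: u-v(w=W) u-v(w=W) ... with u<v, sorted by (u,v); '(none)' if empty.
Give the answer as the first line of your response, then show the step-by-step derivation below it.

0-3(w=1) 1-6(w=5) 1-7(w=10) 2-3(w=4) 3-4(w=9) 3-5(w=2) 3-6(w=3)

step 1: add edge 2-3 (w=4); MST = {2-3(w=4)}
step 2: add edge 0-3 (w=1); MST = {0-3(w=1) 2-3(w=4)}
step 3: add edge 3-5 (w=2); MST = {0-3(w=1) 2-3(w=4) 3-5(w=2)}
step 4: add edge 3-6 (w=3); MST = {0-3(w=1) 2-3(w=4) 3-5(w=2) 3-6(w=3)}
step 5: add edge 1-6 (w=5); MST = {0-3(w=1) 1-6(w=5) 2-3(w=4) 3-5(w=2) 3-6(w=3)}
step 6: add edge 3-4 (w=9); MST = {0-3(w=1) 1-6(w=5) 2-3(w=4) 3-4(w=9) 3-5(w=2) 3-6(w=3)}
step 7: add edge 1-7 (w=10); MST = {0-3(w=1) 1-6(w=5) 1-7(w=10) 2-3(w=4) 3-4(w=9) 3-5(w=2) 3-6(w=3)}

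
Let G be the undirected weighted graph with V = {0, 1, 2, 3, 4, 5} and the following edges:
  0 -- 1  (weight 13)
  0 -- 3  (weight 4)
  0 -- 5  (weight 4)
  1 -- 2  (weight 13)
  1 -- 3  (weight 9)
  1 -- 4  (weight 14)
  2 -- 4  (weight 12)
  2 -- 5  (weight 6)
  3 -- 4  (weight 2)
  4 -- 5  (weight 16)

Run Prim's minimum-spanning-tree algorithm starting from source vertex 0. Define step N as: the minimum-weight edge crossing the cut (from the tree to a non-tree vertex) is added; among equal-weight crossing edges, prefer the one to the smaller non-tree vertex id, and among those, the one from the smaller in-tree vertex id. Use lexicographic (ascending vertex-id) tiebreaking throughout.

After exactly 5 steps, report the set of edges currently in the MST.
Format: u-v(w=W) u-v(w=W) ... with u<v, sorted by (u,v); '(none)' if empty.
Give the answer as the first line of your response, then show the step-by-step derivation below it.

0-3(w=4) 0-5(w=4) 1-3(w=9) 2-5(w=6) 3-4(w=2)

step 1: add edge 0-3 (w=4); MST = {0-3(w=4)}
step 2: add edge 3-4 (w=2); MST = {0-3(w=4) 3-4(w=2)}
step 3: add edge 0-5 (w=4); MST = {0-3(w=4) 0-5(w=4) 3-4(w=2)}
step 4: add edge 2-5 (w=6); MST = {0-3(w=4) 0-5(w=4) 2-5(w=6) 3-4(w=2)}
step 5: add edge 1-3 (w=9); MST = {0-3(w=4) 0-5(w=4) 1-3(w=9) 2-5(w=6) 3-4(w=2)}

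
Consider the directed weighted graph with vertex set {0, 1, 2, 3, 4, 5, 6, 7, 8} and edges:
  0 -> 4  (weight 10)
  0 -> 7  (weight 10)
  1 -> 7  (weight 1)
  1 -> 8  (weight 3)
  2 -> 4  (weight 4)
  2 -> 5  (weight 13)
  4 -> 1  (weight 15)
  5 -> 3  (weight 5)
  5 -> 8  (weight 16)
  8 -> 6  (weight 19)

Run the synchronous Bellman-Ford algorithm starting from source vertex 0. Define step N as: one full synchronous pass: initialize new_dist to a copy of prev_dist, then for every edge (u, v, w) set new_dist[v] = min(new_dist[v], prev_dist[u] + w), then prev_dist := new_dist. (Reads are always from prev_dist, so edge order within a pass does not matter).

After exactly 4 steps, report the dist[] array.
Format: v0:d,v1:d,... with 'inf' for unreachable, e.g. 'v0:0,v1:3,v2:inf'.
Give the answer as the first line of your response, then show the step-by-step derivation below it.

v0:0,v1:25,v2:inf,v3:inf,v4:10,v5:inf,v6:47,v7:10,v8:28

step 1: dist = v0:0,v1:inf,v2:inf,v3:inf,v4:10,v5:inf,v6:inf,v7:10,v8:inf
step 2: dist = v0:0,v1:25,v2:inf,v3:inf,v4:10,v5:inf,v6:inf,v7:10,v8:inf
step 3: dist = v0:0,v1:25,v2:inf,v3:inf,v4:10,v5:inf,v6:inf,v7:10,v8:28
step 4: dist = v0:0,v1:25,v2:inf,v3:inf,v4:10,v5:inf,v6:47,v7:10,v8:28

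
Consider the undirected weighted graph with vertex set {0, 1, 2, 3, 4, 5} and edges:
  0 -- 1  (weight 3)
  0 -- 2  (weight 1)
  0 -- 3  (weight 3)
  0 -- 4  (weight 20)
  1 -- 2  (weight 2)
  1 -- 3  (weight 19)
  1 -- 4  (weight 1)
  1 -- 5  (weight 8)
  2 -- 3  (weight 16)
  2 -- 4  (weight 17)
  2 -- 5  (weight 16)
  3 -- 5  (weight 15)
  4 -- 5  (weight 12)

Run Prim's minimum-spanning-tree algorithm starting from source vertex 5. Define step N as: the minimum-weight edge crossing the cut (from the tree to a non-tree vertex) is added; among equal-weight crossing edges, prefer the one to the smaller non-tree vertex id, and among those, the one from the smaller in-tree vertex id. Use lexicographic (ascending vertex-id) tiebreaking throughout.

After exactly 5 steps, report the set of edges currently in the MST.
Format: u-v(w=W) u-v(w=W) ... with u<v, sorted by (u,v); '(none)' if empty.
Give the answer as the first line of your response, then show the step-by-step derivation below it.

0-2(w=1) 0-3(w=3) 1-2(w=2) 1-4(w=1) 1-5(w=8)

step 1: add edge 1-5 (w=8); MST = {1-5(w=8)}
step 2: add edge 1-4 (w=1); MST = {1-4(w=1) 1-5(w=8)}
step 3: add edge 1-2 (w=2); MST = {1-2(w=2) 1-4(w=1) 1-5(w=8)}
step 4: add edge 0-2 (w=1); MST = {0-2(w=1) 1-2(w=2) 1-4(w=1) 1-5(w=8)}
step 5: add edge 0-3 (w=3); MST = {0-2(w=1) 0-3(w=3) 1-2(w=2) 1-4(w=1) 1-5(w=8)}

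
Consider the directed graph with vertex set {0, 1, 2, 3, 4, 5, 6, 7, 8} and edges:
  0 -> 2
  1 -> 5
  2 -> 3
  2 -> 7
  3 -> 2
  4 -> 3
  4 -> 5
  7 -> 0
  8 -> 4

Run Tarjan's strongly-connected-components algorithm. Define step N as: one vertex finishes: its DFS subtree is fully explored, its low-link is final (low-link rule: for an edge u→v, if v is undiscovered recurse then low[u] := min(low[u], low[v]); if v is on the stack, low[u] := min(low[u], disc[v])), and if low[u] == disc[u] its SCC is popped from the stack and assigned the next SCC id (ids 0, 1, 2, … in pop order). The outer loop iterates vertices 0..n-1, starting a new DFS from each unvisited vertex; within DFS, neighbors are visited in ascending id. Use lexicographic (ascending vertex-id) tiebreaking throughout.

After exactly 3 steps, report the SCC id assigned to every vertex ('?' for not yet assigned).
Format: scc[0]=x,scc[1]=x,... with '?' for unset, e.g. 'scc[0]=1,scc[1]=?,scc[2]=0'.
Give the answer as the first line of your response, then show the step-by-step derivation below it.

scc[0]=?,scc[1]=?,scc[2]=?,scc[3]=?,scc[4]=?,scc[5]=?,scc[6]=?,scc[7]=?,scc[8]=?

step 1: low=(low[0]=0,low[1]=?,low[2]=1,low[3]=1,low[4]=?,low[5]=?,low[6]=?,low[7]=?,low[8]=?); scc=(scc[0]=?,scc[1]=?,scc[2]=?,scc[3]=?,scc[4]=?,scc[5]=?,scc[6]=?,scc[7]=?,scc[8]=?)
step 2: low=(low[0]=0,low[1]=?,low[2]=1,low[3]=1,low[4]=?,low[5]=?,low[6]=?,low[7]=0,low[8]=?); scc=(scc[0]=?,scc[1]=?,scc[2]=?,scc[3]=?,scc[4]=?,scc[5]=?,scc[6]=?,scc[7]=?,scc[8]=?)
step 3: low=(low[0]=0,low[1]=?,low[2]=0,low[3]=1,low[4]=?,low[5]=?,low[6]=?,low[7]=0,low[8]=?); scc=(scc[0]=?,scc[1]=?,scc[2]=?,scc[3]=?,scc[4]=?,scc[5]=?,scc[6]=?,scc[7]=?,scc[8]=?)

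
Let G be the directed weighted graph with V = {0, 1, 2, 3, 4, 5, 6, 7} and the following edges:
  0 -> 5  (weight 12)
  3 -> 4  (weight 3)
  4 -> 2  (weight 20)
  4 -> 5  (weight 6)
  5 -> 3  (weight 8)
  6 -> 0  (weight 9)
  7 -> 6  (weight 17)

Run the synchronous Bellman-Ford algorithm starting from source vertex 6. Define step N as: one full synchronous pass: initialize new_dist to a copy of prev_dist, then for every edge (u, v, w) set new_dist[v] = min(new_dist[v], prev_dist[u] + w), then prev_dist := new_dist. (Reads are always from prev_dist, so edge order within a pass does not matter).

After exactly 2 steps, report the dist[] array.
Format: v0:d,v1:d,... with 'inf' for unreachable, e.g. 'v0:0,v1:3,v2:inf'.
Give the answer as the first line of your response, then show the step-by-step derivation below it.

v0:9,v1:inf,v2:inf,v3:inf,v4:inf,v5:21,v6:0,v7:inf

step 1: dist = v0:9,v1:inf,v2:inf,v3:inf,v4:inf,v5:inf,v6:0,v7:inf
step 2: dist = v0:9,v1:inf,v2:inf,v3:inf,v4:inf,v5:21,v6:0,v7:inf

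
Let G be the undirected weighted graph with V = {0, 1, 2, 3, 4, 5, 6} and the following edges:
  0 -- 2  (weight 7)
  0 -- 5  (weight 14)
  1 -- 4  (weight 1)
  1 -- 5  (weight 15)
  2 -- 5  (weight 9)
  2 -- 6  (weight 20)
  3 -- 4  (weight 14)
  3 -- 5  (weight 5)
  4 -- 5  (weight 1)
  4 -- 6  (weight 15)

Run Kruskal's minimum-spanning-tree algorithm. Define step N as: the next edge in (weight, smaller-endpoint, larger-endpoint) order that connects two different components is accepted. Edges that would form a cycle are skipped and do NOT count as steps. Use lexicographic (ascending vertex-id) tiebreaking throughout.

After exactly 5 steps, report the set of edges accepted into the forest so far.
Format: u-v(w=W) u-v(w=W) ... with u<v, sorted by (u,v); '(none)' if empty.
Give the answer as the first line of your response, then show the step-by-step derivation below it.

0-2(w=7) 1-4(w=1) 2-5(w=9) 3-5(w=5) 4-5(w=1)

step 1: add edge 1-4 (w=1); MST = {1-4(w=1)}
step 2: add edge 4-5 (w=1); MST = {1-4(w=1) 4-5(w=1)}
step 3: add edge 3-5 (w=5); MST = {1-4(w=1) 3-5(w=5) 4-5(w=1)}
step 4: add edge 0-2 (w=7); MST = {0-2(w=7) 1-4(w=1) 3-5(w=5) 4-5(w=1)}
step 5: add edge 2-5 (w=9); MST = {0-2(w=7) 1-4(w=1) 2-5(w=9) 3-5(w=5) 4-5(w=1)}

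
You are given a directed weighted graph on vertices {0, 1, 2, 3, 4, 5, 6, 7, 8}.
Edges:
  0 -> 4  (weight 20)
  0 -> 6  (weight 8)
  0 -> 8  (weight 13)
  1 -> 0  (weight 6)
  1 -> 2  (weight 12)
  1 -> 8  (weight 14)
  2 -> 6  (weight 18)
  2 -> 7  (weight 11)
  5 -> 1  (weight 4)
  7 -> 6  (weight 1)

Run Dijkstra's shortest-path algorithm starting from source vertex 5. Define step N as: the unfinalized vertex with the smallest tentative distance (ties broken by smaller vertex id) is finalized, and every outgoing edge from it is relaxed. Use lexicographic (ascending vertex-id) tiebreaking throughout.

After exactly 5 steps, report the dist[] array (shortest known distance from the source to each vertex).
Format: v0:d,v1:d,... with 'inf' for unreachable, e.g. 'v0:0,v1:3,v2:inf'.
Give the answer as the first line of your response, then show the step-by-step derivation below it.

v0:10,v1:4,v2:16,v3:inf,v4:30,v5:0,v6:18,v7:27,v8:18

step 1: dist = v0:inf,v1:4,v2:inf,v3:inf,v4:inf,v5:0,v6:inf,v7:inf,v8:inf
step 2: dist = v0:10,v1:4,v2:16,v3:inf,v4:inf,v5:0,v6:inf,v7:inf,v8:18
step 3: dist = v0:10,v1:4,v2:16,v3:inf,v4:30,v5:0,v6:18,v7:inf,v8:18
step 4: dist = v0:10,v1:4,v2:16,v3:inf,v4:30,v5:0,v6:18,v7:27,v8:18
step 5: dist = v0:10,v1:4,v2:16,v3:inf,v4:30,v5:0,v6:18,v7:27,v8:18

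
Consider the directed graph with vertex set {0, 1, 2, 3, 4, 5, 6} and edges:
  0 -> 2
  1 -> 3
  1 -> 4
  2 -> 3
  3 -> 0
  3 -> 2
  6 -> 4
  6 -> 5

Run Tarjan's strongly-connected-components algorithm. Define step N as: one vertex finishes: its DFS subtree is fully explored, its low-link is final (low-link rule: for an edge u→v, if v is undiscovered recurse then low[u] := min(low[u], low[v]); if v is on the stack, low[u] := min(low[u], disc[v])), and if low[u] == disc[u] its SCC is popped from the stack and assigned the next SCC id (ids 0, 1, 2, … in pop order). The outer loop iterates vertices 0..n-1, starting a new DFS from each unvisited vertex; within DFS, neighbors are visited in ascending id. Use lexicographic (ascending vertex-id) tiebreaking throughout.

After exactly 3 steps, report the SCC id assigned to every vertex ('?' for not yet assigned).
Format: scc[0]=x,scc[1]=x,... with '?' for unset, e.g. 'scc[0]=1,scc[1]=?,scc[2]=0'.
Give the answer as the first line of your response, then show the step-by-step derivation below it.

scc[0]=0,scc[1]=?,scc[2]=0,scc[3]=0,scc[4]=?,scc[5]=?,scc[6]=?

step 1: low=(low[0]=0,low[1]=?,low[2]=1,low[3]=0,low[4]=?,low[5]=?,low[6]=?); scc=(scc[0]=?,scc[1]=?,scc[2]=?,scc[3]=?,scc[4]=?,scc[5]=?,scc[6]=?)
step 2: low=(low[0]=0,low[1]=?,low[2]=0,low[3]=0,low[4]=?,low[5]=?,low[6]=?); scc=(scc[0]=?,scc[1]=?,scc[2]=?,scc[3]=?,scc[4]=?,scc[5]=?,scc[6]=?)
step 3: low=(low[0]=0,low[1]=?,low[2]=0,low[3]=0,low[4]=?,low[5]=?,low[6]=?); scc=(scc[0]=0,scc[1]=?,scc[2]=0,scc[3]=0,scc[4]=?,scc[5]=?,scc[6]=?)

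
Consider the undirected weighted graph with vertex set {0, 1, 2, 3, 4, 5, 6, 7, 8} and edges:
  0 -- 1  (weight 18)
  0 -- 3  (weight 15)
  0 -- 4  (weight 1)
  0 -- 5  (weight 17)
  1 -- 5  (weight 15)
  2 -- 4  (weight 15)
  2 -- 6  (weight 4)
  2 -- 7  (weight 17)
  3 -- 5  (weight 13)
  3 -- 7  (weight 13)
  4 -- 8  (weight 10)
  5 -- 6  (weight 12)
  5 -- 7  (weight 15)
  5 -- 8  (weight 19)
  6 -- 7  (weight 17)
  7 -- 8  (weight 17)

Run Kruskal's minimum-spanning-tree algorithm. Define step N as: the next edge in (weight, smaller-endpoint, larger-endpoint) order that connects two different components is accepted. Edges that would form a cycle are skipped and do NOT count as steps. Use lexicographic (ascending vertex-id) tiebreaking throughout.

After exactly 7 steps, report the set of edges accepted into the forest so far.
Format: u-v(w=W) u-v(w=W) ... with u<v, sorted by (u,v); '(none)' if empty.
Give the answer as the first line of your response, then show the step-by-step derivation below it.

0-3(w=15) 0-4(w=1) 2-6(w=4) 3-5(w=13) 3-7(w=13) 4-8(w=10) 5-6(w=12)

step 1: add edge 0-4 (w=1); MST = {0-4(w=1)}
step 2: add edge 2-6 (w=4); MST = {0-4(w=1) 2-6(w=4)}
step 3: add edge 4-8 (w=10); MST = {0-4(w=1) 2-6(w=4) 4-8(w=10)}
step 4: add edge 5-6 (w=12); MST = {0-4(w=1) 2-6(w=4) 4-8(w=10) 5-6(w=12)}
step 5: add edge 3-5 (w=13); MST = {0-4(w=1) 2-6(w=4) 3-5(w=13) 4-8(w=10) 5-6(w=12)}
step 6: add edge 3-7 (w=13); MST = {0-4(w=1) 2-6(w=4) 3-5(w=13) 3-7(w=13) 4-8(w=10) 5-6(w=12)}
step 7: add edge 0-3 (w=15); MST = {0-3(w=15) 0-4(w=1) 2-6(w=4) 3-5(w=13) 3-7(w=13) 4-8(w=10) 5-6(w=12)}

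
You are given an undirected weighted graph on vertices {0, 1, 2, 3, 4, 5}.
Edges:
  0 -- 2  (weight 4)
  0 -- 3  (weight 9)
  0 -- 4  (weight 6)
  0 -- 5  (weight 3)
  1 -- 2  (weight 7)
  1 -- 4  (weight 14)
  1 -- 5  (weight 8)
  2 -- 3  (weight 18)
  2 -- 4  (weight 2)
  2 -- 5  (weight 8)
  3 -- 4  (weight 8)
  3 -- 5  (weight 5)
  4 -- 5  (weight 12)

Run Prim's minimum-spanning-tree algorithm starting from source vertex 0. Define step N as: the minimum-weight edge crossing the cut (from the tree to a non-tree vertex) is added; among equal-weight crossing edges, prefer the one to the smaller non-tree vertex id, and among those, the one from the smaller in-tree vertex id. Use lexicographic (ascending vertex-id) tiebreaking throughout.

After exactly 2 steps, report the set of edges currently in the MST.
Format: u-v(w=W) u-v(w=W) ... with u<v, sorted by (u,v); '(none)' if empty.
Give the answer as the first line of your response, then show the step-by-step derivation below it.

0-2(w=4) 0-5(w=3)

step 1: add edge 0-5 (w=3); MST = {0-5(w=3)}
step 2: add edge 0-2 (w=4); MST = {0-2(w=4) 0-5(w=3)}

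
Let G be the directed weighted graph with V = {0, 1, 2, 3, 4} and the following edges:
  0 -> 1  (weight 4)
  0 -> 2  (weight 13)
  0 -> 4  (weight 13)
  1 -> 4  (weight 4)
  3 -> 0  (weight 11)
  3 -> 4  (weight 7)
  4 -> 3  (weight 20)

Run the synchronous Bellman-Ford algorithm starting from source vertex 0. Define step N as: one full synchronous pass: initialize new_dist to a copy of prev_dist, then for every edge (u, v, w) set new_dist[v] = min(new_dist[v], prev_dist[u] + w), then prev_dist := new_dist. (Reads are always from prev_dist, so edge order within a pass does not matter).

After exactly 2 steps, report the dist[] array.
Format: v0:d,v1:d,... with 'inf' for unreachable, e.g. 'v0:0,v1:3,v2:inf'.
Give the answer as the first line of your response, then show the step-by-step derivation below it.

v0:0,v1:4,v2:13,v3:33,v4:8

step 1: dist = v0:0,v1:4,v2:13,v3:inf,v4:13
step 2: dist = v0:0,v1:4,v2:13,v3:33,v4:8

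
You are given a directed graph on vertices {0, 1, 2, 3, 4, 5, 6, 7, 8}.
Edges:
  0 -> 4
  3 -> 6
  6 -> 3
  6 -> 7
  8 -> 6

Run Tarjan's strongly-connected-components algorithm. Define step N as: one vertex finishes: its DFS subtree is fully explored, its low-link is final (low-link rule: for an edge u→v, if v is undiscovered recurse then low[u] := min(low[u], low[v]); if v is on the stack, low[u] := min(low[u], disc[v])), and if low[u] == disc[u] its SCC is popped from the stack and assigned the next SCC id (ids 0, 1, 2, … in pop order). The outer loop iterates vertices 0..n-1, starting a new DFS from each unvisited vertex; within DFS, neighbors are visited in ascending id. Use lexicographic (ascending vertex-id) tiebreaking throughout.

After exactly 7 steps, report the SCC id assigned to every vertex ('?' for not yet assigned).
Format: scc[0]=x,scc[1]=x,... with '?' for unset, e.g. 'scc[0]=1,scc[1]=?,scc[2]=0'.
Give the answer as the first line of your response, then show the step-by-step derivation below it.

scc[0]=1,scc[1]=2,scc[2]=3,scc[3]=5,scc[4]=0,scc[5]=?,scc[6]=5,scc[7]=4,scc[8]=?

step 1: low=(low[0]=0,low[1]=?,low[2]=?,low[3]=?,low[4]=1,low[5]=?,low[6]=?,low[7]=?,low[8]=?); scc=(scc[0]=?,scc[1]=?,scc[2]=?,scc[3]=?,scc[4]=0,scc[5]=?,scc[6]=?,scc[7]=?,scc[8]=?)
step 2: low=(low[0]=0,low[1]=?,low[2]=?,low[3]=?,low[4]=1,low[5]=?,low[6]=?,low[7]=?,low[8]=?); scc=(scc[0]=1,scc[1]=?,scc[2]=?,scc[3]=?,scc[4]=0,scc[5]=?,scc[6]=?,scc[7]=?,scc[8]=?)
step 3: low=(low[0]=0,low[1]=2,low[2]=?,low[3]=?,low[4]=1,low[5]=?,low[6]=?,low[7]=?,low[8]=?); scc=(scc[0]=1,scc[1]=2,scc[2]=?,scc[3]=?,scc[4]=0,scc[5]=?,scc[6]=?,scc[7]=?,scc[8]=?)
step 4: low=(low[0]=0,low[1]=2,low[2]=3,low[3]=?,low[4]=1,low[5]=?,low[6]=?,low[7]=?,low[8]=?); scc=(scc[0]=1,scc[1]=2,scc[2]=3,scc[3]=?,scc[4]=0,scc[5]=?,scc[6]=?,scc[7]=?,scc[8]=?)
step 5: low=(low[0]=0,low[1]=2,low[2]=3,low[3]=4,low[4]=1,low[5]=?,low[6]=4,low[7]=6,low[8]=?); scc=(scc[0]=1,scc[1]=2,scc[2]=3,scc[3]=?,scc[4]=0,scc[5]=?,scc[6]=?,scc[7]=4,scc[8]=?)
step 6: low=(low[0]=0,low[1]=2,low[2]=3,low[3]=4,low[4]=1,low[5]=?,low[6]=4,low[7]=6,low[8]=?); scc=(scc[0]=1,scc[1]=2,scc[2]=3,scc[3]=?,scc[4]=0,scc[5]=?,scc[6]=?,scc[7]=4,scc[8]=?)
step 7: low=(low[0]=0,low[1]=2,low[2]=3,low[3]=4,low[4]=1,low[5]=?,low[6]=4,low[7]=6,low[8]=?); scc=(scc[0]=1,scc[1]=2,scc[2]=3,scc[3]=5,scc[4]=0,scc[5]=?,scc[6]=5,scc[7]=4,scc[8]=?)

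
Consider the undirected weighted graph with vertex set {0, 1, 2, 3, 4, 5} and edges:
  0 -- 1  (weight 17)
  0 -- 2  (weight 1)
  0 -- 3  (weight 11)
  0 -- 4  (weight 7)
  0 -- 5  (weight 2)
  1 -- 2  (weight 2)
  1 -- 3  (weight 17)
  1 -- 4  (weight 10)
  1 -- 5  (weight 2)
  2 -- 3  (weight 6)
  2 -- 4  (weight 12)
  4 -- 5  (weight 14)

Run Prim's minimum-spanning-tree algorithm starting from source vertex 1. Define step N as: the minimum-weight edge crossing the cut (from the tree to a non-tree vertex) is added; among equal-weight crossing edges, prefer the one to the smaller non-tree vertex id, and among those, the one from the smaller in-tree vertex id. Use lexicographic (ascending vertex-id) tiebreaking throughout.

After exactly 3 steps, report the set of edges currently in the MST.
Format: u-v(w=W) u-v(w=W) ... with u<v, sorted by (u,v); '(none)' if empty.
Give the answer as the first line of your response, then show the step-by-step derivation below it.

0-2(w=1) 0-5(w=2) 1-2(w=2)

step 1: add edge 1-2 (w=2); MST = {1-2(w=2)}
step 2: add edge 0-2 (w=1); MST = {0-2(w=1) 1-2(w=2)}
step 3: add edge 0-5 (w=2); MST = {0-2(w=1) 0-5(w=2) 1-2(w=2)}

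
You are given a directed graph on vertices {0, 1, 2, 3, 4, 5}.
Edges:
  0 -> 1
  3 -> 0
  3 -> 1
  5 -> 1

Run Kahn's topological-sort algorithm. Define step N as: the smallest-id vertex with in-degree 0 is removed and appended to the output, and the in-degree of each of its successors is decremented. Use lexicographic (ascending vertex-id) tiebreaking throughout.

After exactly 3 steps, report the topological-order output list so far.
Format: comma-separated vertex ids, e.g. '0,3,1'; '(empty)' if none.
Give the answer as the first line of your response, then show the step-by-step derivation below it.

2,3,0

step 1: output 2; order=[2]; indeg=(1,3,0,0,0,0)
step 2: output 3; order=[2,3]; indeg=(0,2,0,0,0,0)
step 3: output 0; order=[2,3,0]; indeg=(0,1,0,0,0,0)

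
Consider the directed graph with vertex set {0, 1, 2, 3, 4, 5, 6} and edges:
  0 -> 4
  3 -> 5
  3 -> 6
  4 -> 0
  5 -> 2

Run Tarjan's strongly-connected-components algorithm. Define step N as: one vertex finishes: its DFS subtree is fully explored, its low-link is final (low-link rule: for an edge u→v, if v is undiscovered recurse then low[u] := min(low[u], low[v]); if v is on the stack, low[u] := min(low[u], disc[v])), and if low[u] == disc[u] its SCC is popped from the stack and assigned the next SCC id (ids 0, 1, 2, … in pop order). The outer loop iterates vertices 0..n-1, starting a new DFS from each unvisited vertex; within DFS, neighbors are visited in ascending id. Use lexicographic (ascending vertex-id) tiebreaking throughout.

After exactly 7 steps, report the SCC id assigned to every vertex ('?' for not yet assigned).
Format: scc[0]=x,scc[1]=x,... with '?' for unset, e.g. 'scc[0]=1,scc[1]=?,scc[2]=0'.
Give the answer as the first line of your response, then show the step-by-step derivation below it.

scc[0]=0,scc[1]=1,scc[2]=2,scc[3]=5,scc[4]=0,scc[5]=3,scc[6]=4

step 1: low=(low[0]=0,low[1]=?,low[2]=?,low[3]=?,low[4]=0,low[5]=?,low[6]=?); scc=(scc[0]=?,scc[1]=?,scc[2]=?,scc[3]=?,scc[4]=?,scc[5]=?,scc[6]=?)
step 2: low=(low[0]=0,low[1]=?,low[2]=?,low[3]=?,low[4]=0,low[5]=?,low[6]=?); scc=(scc[0]=0,scc[1]=?,scc[2]=?,scc[3]=?,scc[4]=0,scc[5]=?,scc[6]=?)
step 3: low=(low[0]=0,low[1]=2,low[2]=?,low[3]=?,low[4]=0,low[5]=?,low[6]=?); scc=(scc[0]=0,scc[1]=1,scc[2]=?,scc[3]=?,scc[4]=0,scc[5]=?,scc[6]=?)
step 4: low=(low[0]=0,low[1]=2,low[2]=3,low[3]=?,low[4]=0,low[5]=?,low[6]=?); scc=(scc[0]=0,scc[1]=1,scc[2]=2,scc[3]=?,scc[4]=0,scc[5]=?,scc[6]=?)
step 5: low=(low[0]=0,low[1]=2,low[2]=3,low[3]=4,low[4]=0,low[5]=5,low[6]=?); scc=(scc[0]=0,scc[1]=1,scc[2]=2,scc[3]=?,scc[4]=0,scc[5]=3,scc[6]=?)
step 6: low=(low[0]=0,low[1]=2,low[2]=3,low[3]=4,low[4]=0,low[5]=5,low[6]=6); scc=(scc[0]=0,scc[1]=1,scc[2]=2,scc[3]=?,scc[4]=0,scc[5]=3,scc[6]=4)
step 7: low=(low[0]=0,low[1]=2,low[2]=3,low[3]=4,low[4]=0,low[5]=5,low[6]=6); scc=(scc[0]=0,scc[1]=1,scc[2]=2,scc[3]=5,scc[4]=0,scc[5]=3,scc[6]=4)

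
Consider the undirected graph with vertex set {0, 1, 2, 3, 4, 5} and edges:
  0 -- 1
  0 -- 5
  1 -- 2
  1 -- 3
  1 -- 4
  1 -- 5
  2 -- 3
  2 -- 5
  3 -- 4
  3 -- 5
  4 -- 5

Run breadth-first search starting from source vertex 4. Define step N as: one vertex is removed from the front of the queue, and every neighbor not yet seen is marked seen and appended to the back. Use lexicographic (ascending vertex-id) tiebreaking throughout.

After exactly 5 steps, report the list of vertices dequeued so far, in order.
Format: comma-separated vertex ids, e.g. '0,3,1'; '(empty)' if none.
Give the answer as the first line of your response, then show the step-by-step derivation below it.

4,1,3,5,0

step 1: dequeue 4; queue=[1,3,5]; order=4
step 2: dequeue 1; queue=[3,5,0,2]; order=4,1
step 3: dequeue 3; queue=[5,0,2]; order=4,1,3
step 4: dequeue 5; queue=[0,2]; order=4,1,3,5
step 5: dequeue 0; queue=[2]; order=4,1,3,5,0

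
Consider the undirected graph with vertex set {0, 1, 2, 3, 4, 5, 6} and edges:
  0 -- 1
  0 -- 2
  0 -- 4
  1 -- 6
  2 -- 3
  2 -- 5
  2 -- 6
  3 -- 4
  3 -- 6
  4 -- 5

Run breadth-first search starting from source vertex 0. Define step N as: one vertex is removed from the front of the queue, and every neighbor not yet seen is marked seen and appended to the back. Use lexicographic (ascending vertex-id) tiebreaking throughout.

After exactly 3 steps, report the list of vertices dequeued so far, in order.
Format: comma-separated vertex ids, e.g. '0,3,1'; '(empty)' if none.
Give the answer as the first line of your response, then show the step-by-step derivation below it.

0,1,2

step 1: dequeue 0; queue=[1,2,4]; order=0
step 2: dequeue 1; queue=[2,4,6]; order=0,1
step 3: dequeue 2; queue=[4,6,3,5]; order=0,1,2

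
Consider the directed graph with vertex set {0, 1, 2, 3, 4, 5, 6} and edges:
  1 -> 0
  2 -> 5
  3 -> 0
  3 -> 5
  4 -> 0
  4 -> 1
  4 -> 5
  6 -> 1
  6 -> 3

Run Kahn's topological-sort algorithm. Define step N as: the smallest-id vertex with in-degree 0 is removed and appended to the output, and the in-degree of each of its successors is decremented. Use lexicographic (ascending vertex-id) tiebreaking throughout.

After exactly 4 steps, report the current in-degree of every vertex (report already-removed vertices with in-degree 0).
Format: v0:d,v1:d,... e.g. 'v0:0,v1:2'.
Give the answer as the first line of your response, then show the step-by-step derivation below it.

v0:1,v1:0,v2:0,v3:0,v4:0,v5:1,v6:0

step 1: output 2; order=[2]; indeg=(3,2,0,1,0,2,0)
step 2: output 4; order=[2,4]; indeg=(2,1,0,1,0,1,0)
step 3: output 6; order=[2,4,6]; indeg=(2,0,0,0,0,1,0)
step 4: output 1; order=[2,4,6,1]; indeg=(1,0,0,0,0,1,0)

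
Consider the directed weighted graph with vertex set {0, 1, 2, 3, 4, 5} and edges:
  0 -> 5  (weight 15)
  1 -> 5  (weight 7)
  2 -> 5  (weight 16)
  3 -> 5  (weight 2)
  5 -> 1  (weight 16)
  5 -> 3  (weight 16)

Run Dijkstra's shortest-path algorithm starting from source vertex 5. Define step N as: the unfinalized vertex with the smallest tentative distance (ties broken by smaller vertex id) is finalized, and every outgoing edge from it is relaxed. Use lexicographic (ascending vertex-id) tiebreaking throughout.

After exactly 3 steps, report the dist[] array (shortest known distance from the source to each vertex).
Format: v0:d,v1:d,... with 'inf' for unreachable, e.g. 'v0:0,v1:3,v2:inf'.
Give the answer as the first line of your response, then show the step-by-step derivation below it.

v0:inf,v1:16,v2:inf,v3:16,v4:inf,v5:0

step 1: dist = v0:inf,v1:16,v2:inf,v3:16,v4:inf,v5:0
step 2: dist = v0:inf,v1:16,v2:inf,v3:16,v4:inf,v5:0
step 3: dist = v0:inf,v1:16,v2:inf,v3:16,v4:inf,v5:0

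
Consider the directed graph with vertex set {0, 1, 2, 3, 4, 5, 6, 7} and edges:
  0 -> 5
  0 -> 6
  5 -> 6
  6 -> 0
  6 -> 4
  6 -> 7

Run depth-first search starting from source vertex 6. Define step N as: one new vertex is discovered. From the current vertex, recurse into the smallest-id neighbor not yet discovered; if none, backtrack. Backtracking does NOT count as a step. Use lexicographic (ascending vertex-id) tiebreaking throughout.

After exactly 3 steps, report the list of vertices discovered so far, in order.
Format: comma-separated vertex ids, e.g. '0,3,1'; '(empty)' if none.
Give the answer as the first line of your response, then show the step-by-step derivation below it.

6,0,5

step 1: discover 6; path=6; order=6
step 2: discover 0; path=6>0; order=6,0
step 3: discover 5; path=6>0>5; order=6,0,5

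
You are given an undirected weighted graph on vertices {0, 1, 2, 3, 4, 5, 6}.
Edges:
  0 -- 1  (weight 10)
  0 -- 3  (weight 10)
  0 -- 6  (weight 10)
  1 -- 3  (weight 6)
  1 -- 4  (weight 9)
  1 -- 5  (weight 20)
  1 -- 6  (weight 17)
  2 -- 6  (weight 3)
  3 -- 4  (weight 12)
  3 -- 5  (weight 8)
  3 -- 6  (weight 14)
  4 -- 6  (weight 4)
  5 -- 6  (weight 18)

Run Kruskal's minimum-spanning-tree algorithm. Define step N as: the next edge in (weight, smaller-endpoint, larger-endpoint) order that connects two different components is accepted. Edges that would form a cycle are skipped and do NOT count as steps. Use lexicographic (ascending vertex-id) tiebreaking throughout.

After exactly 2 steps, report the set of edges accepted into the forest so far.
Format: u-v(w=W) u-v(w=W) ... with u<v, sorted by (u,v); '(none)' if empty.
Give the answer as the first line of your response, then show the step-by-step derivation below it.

2-6(w=3) 4-6(w=4)

step 1: add edge 2-6 (w=3); MST = {2-6(w=3)}
step 2: add edge 4-6 (w=4); MST = {2-6(w=3) 4-6(w=4)}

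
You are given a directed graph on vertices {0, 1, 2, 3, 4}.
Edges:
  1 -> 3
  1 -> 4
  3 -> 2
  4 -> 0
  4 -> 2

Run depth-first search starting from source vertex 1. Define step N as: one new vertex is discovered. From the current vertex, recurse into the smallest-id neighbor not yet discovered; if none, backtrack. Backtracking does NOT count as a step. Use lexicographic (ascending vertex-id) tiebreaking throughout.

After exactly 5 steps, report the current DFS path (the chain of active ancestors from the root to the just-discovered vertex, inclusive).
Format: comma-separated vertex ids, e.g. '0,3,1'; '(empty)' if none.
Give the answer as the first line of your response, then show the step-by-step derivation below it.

1,4,0

step 1: discover 1; path=1; order=1
step 2: discover 3; path=1>3; order=1,3
step 3: discover 2; path=1>3>2; order=1,3,2
step 4: discover 4; path=1>4; order=1,3,2,4
step 5: discover 0; path=1>4>0; order=1,3,2,4,0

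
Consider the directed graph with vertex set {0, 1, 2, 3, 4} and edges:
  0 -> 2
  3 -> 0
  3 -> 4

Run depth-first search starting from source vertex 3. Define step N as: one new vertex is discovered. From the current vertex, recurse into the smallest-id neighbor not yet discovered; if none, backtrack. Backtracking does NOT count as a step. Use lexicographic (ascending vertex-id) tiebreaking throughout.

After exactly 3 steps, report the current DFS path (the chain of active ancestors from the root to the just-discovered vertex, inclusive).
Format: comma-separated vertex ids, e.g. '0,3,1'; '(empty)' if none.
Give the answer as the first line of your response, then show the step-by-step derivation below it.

3,0,2

step 1: discover 3; path=3; order=3
step 2: discover 0; path=3>0; order=3,0
step 3: discover 2; path=3>0>2; order=3,0,2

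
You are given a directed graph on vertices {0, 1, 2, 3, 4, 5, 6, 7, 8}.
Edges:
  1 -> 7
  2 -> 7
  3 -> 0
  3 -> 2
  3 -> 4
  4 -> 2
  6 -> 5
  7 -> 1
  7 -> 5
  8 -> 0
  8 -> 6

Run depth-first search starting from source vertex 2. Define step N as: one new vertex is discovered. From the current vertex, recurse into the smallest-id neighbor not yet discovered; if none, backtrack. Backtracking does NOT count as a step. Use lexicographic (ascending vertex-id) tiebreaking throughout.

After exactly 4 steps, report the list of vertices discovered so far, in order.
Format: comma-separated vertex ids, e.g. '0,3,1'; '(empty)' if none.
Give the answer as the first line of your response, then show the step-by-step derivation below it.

2,7,1,5

step 1: discover 2; path=2; order=2
step 2: discover 7; path=2>7; order=2,7
step 3: discover 1; path=2>7>1; order=2,7,1
step 4: discover 5; path=2>7>5; order=2,7,1,5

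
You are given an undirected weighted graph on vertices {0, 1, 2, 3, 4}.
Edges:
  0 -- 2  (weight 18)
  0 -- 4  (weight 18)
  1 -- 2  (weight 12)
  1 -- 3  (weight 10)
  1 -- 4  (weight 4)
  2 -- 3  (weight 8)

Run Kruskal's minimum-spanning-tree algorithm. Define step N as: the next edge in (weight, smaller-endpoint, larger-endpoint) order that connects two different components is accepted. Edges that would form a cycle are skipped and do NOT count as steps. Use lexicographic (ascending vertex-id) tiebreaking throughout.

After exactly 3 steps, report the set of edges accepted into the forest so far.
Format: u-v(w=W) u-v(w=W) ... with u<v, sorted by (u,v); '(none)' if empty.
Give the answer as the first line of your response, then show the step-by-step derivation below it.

1-3(w=10) 1-4(w=4) 2-3(w=8)

step 1: add edge 1-4 (w=4); MST = {1-4(w=4)}
step 2: add edge 2-3 (w=8); MST = {1-4(w=4) 2-3(w=8)}
step 3: add edge 1-3 (w=10); MST = {1-3(w=10) 1-4(w=4) 2-3(w=8)}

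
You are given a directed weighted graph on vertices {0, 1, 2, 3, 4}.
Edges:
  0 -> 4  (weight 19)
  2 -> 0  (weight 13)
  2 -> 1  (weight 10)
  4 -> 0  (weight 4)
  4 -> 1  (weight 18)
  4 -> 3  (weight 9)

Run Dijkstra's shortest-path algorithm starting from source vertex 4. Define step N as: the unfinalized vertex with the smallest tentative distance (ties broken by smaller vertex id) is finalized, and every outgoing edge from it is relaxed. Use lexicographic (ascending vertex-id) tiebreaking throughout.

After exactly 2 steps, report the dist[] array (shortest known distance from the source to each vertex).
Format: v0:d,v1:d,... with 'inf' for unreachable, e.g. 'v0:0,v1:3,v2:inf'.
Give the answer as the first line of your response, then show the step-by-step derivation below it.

v0:4,v1:18,v2:inf,v3:9,v4:0

step 1: dist = v0:4,v1:18,v2:inf,v3:9,v4:0
step 2: dist = v0:4,v1:18,v2:inf,v3:9,v4:0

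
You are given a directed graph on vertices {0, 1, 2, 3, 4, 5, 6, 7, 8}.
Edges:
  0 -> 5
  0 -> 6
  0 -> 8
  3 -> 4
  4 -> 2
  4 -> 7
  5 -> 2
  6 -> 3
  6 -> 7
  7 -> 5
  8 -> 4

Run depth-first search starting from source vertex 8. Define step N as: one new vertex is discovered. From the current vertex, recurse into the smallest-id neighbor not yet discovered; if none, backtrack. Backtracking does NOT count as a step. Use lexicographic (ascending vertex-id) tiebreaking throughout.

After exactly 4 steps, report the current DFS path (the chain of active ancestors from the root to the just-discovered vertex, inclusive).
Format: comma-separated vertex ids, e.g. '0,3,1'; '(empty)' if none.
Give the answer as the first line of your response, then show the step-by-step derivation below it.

8,4,7

step 1: discover 8; path=8; order=8
step 2: discover 4; path=8>4; order=8,4
step 3: discover 2; path=8>4>2; order=8,4,2
step 4: discover 7; path=8>4>7; order=8,4,2,7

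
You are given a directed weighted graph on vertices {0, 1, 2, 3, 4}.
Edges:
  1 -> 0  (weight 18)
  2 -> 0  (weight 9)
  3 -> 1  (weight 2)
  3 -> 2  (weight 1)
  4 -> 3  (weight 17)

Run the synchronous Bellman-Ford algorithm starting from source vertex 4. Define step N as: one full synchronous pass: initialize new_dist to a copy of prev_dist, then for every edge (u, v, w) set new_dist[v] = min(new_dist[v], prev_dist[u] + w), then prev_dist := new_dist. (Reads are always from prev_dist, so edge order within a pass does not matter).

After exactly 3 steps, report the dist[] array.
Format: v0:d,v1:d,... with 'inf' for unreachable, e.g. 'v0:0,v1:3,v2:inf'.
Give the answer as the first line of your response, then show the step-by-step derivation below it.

v0:27,v1:19,v2:18,v3:17,v4:0

step 1: dist = v0:inf,v1:inf,v2:inf,v3:17,v4:0
step 2: dist = v0:inf,v1:19,v2:18,v3:17,v4:0
step 3: dist = v0:27,v1:19,v2:18,v3:17,v4:0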